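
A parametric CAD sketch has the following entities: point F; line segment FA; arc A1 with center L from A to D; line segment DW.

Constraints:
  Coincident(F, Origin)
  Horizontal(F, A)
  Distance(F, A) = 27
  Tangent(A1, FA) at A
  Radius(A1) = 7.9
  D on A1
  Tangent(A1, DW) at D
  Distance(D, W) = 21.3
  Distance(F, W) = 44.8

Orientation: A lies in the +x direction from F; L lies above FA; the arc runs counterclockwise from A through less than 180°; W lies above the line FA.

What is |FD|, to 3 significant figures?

35.9

Checks: |FA| = 27.00 ✓; |LD| = 7.900 ✓; ∠(LD, DW) = 90.00° ✓; |DW| = 21.30 ✓; |FW| = 44.80 ✓.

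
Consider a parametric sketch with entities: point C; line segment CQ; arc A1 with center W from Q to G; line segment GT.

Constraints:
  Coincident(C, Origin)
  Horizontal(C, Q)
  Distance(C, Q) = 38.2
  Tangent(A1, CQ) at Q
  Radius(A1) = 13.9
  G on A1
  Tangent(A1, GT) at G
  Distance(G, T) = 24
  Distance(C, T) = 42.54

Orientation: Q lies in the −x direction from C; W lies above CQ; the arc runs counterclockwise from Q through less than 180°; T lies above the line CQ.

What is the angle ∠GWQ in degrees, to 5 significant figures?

84.334°

C is at the origin; C and Q share the same y with |CQ| = 38.2 and Q on the −x side, so Q = (-38.200, 0.0000). A1 meets CQ tangentially, so WQ is at right angles to CQ, so W = Q + (0, 13.9) = (-38.200, 13.900). Since WG ⟂ GT (tangency), |WT| = √(13.9² + 24.0²) = 27.735 regardless of where G sits on A1. So T lies on both circle(C, 42.54) and circle(W, 27.735); the above-CQ intersection is T = (-21.998, 36.410). G is the foot of the tangent from T: G = (-24.368, 12.528).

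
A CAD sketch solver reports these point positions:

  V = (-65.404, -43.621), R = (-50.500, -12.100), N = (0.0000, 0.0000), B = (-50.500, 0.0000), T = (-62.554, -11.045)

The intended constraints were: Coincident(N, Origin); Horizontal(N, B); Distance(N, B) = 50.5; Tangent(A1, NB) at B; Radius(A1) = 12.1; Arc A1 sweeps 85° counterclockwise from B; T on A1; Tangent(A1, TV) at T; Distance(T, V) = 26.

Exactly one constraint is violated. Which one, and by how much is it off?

Distance(T, V) = 26 — off by 6.70.

N = (0.00, 0.00) ✓; N.y = 0.00, B.y = 0.00 ✓; |NB| = 50.50 ✓; ∠(RB, BN) = 90.00° ✓; |RB| = 12.10 ✓; bearing(R→T) − bearing(R→B) = 85.00° ✓; |RT| = 12.10 ✓; ∠(RT, TV) = 90.00° ✓; |TV| = 32.70 ✗.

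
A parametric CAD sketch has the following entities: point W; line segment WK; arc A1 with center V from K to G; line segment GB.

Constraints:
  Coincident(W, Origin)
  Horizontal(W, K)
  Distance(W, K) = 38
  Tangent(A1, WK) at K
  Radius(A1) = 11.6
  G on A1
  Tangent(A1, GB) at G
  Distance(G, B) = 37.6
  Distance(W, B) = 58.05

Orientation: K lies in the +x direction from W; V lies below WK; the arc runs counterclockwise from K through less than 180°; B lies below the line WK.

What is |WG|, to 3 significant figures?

29.3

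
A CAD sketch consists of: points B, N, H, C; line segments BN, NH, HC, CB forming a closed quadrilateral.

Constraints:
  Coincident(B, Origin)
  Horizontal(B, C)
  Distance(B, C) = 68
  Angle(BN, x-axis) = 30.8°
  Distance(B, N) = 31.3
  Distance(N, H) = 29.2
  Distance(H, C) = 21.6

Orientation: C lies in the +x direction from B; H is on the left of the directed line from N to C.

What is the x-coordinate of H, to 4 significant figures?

56.02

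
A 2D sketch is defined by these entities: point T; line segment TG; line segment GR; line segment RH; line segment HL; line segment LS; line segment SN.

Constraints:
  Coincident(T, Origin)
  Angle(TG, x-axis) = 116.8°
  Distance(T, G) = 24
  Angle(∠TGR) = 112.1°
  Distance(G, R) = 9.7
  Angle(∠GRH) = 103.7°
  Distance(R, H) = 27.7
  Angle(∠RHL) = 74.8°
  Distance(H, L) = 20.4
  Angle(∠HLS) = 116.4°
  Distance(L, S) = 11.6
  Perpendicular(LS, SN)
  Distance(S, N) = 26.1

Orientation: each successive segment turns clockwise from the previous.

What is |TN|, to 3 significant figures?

29.4

∠HLS = 116.4° gives LS at 164° from the x-axis; with |LS| = 11.6, S = (-4.80, 4.20). LS ⟂ SN, so SN runs at 73.8°; with |SN| = 26.1, N = (2.48, 29.3). Then |TN| = |N − T| = 29.4.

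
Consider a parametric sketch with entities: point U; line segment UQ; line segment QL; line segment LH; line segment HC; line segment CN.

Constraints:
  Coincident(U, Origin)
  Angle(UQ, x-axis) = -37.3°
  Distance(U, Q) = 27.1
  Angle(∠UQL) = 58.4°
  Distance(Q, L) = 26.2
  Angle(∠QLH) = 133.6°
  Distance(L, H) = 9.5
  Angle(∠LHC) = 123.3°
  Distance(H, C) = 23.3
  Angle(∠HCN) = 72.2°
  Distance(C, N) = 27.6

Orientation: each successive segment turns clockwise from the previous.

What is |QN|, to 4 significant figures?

15.86

U is at the origin; UQ runs at -37.3° with length 27.1, so Q = (21.56, -16.42). ∠UQL = 58.4° gives QL at -158.9° from the x-axis; with |QL| = 26.2, L = (-2.886, -25.85). ∠QLH = 133.6° gives LH at 154.7° from the x-axis; with |LH| = 9.5, H = (-11.47, -21.79). ∠LHC = 123.3° gives HC at 98.00° from the x-axis; with |HC| = 23.3, C = (-14.72, 1.279). ∠HCN = 72.2° gives CN at -9.800° from the x-axis; with |CN| = 27.6, N = (12.48, -3.419). Then |QN| = |N − Q| = 15.86.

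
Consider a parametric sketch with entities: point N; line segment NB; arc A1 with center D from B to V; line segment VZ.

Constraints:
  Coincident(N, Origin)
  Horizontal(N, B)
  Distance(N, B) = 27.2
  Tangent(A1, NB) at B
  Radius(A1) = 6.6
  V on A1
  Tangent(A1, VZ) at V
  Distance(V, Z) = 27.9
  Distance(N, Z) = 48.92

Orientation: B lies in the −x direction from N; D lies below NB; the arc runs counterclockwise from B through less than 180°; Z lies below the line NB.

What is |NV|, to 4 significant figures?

34.38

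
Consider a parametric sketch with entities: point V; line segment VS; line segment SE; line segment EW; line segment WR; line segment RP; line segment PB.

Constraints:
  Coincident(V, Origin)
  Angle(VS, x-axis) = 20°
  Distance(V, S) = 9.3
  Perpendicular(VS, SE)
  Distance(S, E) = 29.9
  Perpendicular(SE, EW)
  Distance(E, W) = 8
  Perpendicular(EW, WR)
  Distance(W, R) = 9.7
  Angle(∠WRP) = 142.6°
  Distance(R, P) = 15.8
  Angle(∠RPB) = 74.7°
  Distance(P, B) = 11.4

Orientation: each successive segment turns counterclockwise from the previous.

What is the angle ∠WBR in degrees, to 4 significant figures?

26.70°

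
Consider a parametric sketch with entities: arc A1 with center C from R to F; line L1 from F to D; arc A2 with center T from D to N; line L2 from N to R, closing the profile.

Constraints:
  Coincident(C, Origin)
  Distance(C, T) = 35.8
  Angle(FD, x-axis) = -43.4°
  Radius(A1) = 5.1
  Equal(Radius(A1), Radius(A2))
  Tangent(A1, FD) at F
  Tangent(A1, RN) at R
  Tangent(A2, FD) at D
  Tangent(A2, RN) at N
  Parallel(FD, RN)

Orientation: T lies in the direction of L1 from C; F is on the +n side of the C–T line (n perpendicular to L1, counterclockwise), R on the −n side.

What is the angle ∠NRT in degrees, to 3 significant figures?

8.11°

Tangency of A1 to both parallel lines with radius 5.1 puts F and R at C ± 5.1·n: F = (3.50, 3.71), R = (-3.50, -3.71). Equal radii place D and N the same way about T: D = T + 5.1·n = (29.5, -20.9), N = T − 5.1·n = (22.5, -28.3). Then cos ∠NRT = RN·RT / (|RN||RT|), giving 8.11°.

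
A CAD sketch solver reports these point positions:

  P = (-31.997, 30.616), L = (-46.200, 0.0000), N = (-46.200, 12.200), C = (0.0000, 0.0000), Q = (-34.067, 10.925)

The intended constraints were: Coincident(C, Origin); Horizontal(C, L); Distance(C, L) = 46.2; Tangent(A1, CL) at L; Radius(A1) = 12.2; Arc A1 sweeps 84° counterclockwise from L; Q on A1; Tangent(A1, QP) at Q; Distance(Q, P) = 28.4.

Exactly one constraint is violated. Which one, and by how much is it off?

Distance(Q, P) = 28.4 — off by 8.60.

C = (0.00, 0.00) ✓; C.y = 0.00, L.y = 0.00 ✓; |CL| = 46.20 ✓; ∠(NL, LC) = 90.00° ✓; |NL| = 12.20 ✓; bearing(N→Q) − bearing(N→L) = 84.00° ✓; |NQ| = 12.20 ✓; ∠(NQ, QP) = 90.00° ✓; |QP| = 19.80 ✗.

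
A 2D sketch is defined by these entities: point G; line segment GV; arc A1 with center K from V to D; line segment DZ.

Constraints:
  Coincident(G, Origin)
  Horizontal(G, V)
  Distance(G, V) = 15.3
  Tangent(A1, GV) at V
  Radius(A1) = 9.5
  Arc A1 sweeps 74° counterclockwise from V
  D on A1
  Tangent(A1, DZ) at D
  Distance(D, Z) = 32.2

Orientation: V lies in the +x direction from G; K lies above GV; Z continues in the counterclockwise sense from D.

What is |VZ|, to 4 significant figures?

41.90

G is at the origin; G and V share the same y with |GV| = 15.3 and V on the +x side, so V = (15.30, 0.000). Since A1 is tangent to GV there, KV ⟂ GV, so K = V + (0, 9.5) = (15.30, 9.500). On A1, V sits at bearing -90° from K; a 74° counterclockwise sweep puts D at bearing -16°, so D = K + 9.5·(cos -16°, sin -16°) = (24.43, 6.881). A1 meets DZ tangentially, so KD is at right angles to DZ, so DZ runs along (−sin -16°, cos -16°); with |DZ| = 32.2, Z = (33.31, 37.83). Then |VZ| = |Z − V| = 41.90.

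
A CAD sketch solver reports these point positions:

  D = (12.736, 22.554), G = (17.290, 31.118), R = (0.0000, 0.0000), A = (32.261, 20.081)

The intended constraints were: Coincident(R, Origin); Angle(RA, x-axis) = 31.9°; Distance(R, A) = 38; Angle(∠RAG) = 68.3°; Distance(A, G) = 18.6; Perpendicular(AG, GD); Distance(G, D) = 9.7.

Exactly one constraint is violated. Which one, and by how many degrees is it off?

Perpendicular(AG, GD) — off by 8.40°.

R = (0.00, 0.00) ✓; RA at 31.90° ✓; |RA| = 38.00 ✓; ∠RAG = 68.30° ✓; |AG| = 18.60 ✓; ∠(AG, GD) = 98.40° ✗; |GD| = 9.700 ✓.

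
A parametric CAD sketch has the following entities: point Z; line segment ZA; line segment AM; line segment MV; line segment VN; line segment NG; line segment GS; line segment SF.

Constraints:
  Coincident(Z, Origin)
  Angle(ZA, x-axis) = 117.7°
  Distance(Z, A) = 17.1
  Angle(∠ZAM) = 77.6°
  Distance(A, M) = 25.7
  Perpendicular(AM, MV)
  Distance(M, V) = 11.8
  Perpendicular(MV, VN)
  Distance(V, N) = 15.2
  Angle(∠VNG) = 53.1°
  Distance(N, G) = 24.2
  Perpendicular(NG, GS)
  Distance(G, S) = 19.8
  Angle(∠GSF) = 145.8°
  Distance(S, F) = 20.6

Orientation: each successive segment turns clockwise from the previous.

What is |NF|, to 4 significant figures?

38.94

Z is at the origin; ZA runs at 117.7° with length 17.1, so A = (-7.949, 15.14). ∠ZAM = 77.6° gives AM at 15.30° from the x-axis; with |AM| = 25.7, M = (16.84, 21.92). The perpendicularity gives MV at right angles to AM, so MV runs at -74.70°; with |MV| = 11.8, V = (19.95, 10.54). MV is perpendicular to VN, so VN runs at -164.7°; with |VN| = 15.2, N = (5.293, 6.529). ∠VNG = 53.1° gives NG at 68.40° from the x-axis; with |NG| = 24.2, G = (14.20, 29.03). The perpendicularity gives GS at right angles to NG, so GS runs at -21.60°; with |GS| = 19.8, S = (32.61, 21.74). ∠GSF = 145.8° gives SF at -55.80° from the x-axis; with |SF| = 20.6, F = (44.19, 4.703). Then |NF| = |F − N| = 38.94.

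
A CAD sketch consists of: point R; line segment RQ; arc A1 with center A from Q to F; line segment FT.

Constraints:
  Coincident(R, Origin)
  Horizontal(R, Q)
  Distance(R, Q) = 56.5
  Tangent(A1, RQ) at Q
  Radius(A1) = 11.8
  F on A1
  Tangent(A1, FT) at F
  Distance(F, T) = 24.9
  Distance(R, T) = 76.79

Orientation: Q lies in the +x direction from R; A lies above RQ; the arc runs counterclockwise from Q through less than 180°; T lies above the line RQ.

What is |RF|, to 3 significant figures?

69.4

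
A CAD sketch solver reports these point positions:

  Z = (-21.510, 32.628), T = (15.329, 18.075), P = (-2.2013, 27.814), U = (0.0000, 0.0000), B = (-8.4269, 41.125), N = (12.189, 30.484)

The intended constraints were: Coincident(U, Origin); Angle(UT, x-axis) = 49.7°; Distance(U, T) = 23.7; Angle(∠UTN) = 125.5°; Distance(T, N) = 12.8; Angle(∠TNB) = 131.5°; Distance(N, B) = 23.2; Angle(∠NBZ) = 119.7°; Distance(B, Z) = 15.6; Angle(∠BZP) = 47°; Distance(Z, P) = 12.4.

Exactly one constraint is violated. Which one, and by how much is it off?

Distance(Z, P) = 12.4 — off by 7.50.

U = (0.00, 0.00) ✓; UT at 49.70° ✓; |UT| = 23.70 ✓; ∠UTN = 125.5° ✓; |TN| = 12.80 ✓; ∠TNB = 131.5° ✓; |NB| = 23.20 ✓; ∠NBZ = 119.7° ✓; |BZ| = 15.60 ✓; ∠BZP = 47.00° ✓; |ZP| = 19.90 ✗.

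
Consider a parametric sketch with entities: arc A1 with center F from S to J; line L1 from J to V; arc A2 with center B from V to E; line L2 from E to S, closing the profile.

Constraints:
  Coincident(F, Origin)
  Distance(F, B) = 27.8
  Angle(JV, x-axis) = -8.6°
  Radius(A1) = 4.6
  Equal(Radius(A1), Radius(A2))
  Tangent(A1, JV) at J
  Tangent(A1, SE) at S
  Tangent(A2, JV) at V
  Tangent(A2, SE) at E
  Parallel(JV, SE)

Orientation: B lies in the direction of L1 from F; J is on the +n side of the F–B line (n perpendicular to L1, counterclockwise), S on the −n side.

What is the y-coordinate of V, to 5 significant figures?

0.39120

Tangency of A1 to both parallel lines with radius 4.6 puts J and S at F ± 4.6·n: J = (0.68786, 4.5483), S = (-0.68786, -4.5483). Equal radii place V and E the same way about B: V = B + 4.6·n = (28.175, 0.39120), E = B − 4.6·n = (26.800, -8.7054). So V.y = 0.39120.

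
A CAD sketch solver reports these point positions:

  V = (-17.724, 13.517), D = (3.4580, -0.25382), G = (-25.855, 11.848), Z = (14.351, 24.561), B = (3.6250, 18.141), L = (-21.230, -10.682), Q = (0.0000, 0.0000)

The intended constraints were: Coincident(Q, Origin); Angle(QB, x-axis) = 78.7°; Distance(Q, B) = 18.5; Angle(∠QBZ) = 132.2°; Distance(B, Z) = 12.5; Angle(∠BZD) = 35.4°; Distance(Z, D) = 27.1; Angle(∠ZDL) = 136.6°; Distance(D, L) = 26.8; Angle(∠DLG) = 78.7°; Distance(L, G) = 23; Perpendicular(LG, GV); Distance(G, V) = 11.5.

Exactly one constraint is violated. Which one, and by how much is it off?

Distance(G, V) = 11.5 — off by 3.20.

Q = (0.00, 0.00) ✓; QB at 78.70° ✓; |QB| = 18.50 ✓; ∠QBZ = 132.2° ✓; |BZ| = 12.50 ✓; ∠BZD = 35.40° ✓; |ZD| = 27.10 ✓; ∠ZDL = 136.6° ✓; |DL| = 26.80 ✓; ∠DLG = 78.70° ✓; |LG| = 23.00 ✓; ∠(LG, GV) = 90.00° ✓; |GV| = 8.301 ✗.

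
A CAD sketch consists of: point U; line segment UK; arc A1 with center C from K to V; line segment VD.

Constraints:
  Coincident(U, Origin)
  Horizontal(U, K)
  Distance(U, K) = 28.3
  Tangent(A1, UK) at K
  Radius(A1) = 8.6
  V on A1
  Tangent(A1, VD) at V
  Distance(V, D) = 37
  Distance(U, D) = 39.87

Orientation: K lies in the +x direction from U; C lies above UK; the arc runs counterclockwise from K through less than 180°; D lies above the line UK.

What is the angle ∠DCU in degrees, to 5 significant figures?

71.091°

U is at the origin; U and K share the same y with |UK| = 28.3 and K on the +x side, so K = (28.300, 0.0000). The tangent condition forces CK to be normal to UK, so C = K + (0, 8.6) = (28.300, 8.6000). Since CV ⟂ VD (tangency), |CD| = √(8.6² + 37.0²) = 37.986 regardless of where V sits on A1. So D lies on both circle(U, 39.87) and circle(C, 37.986); the above-UK intersection is D = (6.0732, 39.405). V is the foot of the tangent from D: V = (33.954, 15.080).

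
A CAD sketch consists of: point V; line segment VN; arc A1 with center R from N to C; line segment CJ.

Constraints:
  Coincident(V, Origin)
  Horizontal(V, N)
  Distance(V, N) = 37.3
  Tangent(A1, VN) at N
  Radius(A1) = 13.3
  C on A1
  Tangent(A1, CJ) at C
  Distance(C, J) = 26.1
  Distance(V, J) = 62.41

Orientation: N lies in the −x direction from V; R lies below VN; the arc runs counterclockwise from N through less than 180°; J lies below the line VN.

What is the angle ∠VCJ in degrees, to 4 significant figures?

99.20°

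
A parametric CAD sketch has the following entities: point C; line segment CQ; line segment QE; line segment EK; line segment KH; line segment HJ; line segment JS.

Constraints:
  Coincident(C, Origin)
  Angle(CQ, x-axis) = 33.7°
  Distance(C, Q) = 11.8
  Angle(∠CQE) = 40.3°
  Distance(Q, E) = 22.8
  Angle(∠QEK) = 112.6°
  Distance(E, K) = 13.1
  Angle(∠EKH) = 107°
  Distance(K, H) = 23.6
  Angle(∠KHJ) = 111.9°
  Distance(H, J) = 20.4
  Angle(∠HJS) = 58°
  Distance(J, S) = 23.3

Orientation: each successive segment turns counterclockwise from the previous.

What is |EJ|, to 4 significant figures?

35.62

C is at the origin; CQ runs at 33.7° with length 11.8, so Q = (9.817, 6.547). ∠CQE = 40.3° gives QE at 173.4° from the x-axis; with |QE| = 22.8, E = (-12.83, 9.168). ∠QEK = 112.6° gives EK at -119.2° from the x-axis; with |EK| = 13.1, K = (-19.22, -2.268). ∠EKH = 107.0° gives KH at -46.20° from the x-axis; with |KH| = 23.6, H = (-2.888, -19.30). ∠KHJ = 111.9° gives HJ at 21.90° from the x-axis; with |HJ| = 20.4, J = (16.04, -11.69). Then |EJ| = |J − E| = 35.62.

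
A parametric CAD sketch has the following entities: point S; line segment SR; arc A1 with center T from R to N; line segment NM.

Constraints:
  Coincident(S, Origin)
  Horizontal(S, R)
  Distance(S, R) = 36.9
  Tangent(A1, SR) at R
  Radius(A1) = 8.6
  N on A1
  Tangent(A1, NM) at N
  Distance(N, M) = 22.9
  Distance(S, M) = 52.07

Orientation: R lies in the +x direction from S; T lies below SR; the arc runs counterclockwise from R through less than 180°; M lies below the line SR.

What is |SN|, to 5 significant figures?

32.021

Checks: |TN| = 8.600 ✓; ∠(TN, NM) = 90.00° ✓; |NM| = 22.90 ✓; |SM| = 52.07 ✓.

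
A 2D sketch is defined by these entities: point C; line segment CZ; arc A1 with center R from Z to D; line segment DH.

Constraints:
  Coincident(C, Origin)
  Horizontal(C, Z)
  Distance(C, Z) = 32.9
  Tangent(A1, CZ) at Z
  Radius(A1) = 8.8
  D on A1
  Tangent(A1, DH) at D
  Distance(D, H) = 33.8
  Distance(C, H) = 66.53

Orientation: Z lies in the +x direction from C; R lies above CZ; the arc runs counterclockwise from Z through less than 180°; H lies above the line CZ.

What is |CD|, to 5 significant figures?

40.779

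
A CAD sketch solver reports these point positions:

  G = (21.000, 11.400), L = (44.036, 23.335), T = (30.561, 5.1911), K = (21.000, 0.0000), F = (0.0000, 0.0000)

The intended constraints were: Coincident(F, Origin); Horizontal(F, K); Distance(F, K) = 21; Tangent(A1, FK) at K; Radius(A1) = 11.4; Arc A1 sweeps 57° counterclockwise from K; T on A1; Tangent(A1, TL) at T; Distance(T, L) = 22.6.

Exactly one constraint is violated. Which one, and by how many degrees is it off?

Tangent(A1, TL) at T — off by 3.60°.

F = (0.00, 0.00) ✓; F.y = 0.00, K.y = 0.00 ✓; |FK| = 21.00 ✓; ∠(GK, KF) = 90.00° ✓; |GK| = 11.40 ✓; bearing(G→T) − bearing(G→K) = 57.00° ✓; |GT| = 11.40 ✓; ∠(GT, TL) = 93.60° ✗; |TL| = 22.60 ✓.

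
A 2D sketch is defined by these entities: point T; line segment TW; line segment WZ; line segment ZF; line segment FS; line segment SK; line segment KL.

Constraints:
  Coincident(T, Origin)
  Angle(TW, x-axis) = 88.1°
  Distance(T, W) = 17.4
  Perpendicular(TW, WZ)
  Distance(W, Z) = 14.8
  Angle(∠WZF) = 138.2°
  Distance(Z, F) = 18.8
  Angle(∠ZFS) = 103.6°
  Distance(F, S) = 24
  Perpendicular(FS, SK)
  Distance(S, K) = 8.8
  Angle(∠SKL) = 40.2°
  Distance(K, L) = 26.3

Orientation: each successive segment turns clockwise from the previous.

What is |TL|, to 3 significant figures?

36.1

T is at the origin; TW runs at 88.1° with length 17.4, so W = (0.577, 17.4). TW ⟂ WZ, so WZ runs at -1.90°; with |WZ| = 14.8, Z = (15.4, 16.9). ∠WZF = 138.2° gives ZF at -43.7° from the x-axis; with |ZF| = 18.8, F = (29.0, 3.91). ∠ZFS = 103.6° gives FS at -120° from the x-axis; with |FS| = 24.0, S = (16.9, -16.9). FS is perpendicular to SK, so SK runs at 150°; with |SK| = 8.8, K = (9.31, -12.4). ∠SKL = 40.2° gives KL at 10.1° from the x-axis; with |KL| = 26.3, L = (35.2, -7.83). Then |TL| = |L − T| = 36.1.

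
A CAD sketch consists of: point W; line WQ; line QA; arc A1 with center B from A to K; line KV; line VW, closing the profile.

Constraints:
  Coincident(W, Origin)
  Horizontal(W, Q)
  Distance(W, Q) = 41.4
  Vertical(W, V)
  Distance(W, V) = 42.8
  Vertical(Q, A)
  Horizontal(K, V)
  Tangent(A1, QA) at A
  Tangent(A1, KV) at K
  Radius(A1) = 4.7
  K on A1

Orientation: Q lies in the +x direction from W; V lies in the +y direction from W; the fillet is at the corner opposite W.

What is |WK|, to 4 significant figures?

56.38

W is at the origin; W and Q share the same y with |WQ| = 41.4 and Q on the +x side, so Q = (41.40, 0.000). WV is vertical with |WV| = 42.8 and V on the +y side, so V = (0.000, 42.80). The virtual corner opposite W is at (41.40, 42.80). A1 meets QA tangentially, so BA is at right angles to QA and A1 meets KV tangentially, so BK is at right angles to KV, with radius 4.7, so the center B sits 4.7 in from both sides at B = (36.70, 38.10). That places the tangent points at A = (41.40, 38.10) on QA and K = (36.70, 42.80) on KV. Then |WK| = |K − W| = 56.38.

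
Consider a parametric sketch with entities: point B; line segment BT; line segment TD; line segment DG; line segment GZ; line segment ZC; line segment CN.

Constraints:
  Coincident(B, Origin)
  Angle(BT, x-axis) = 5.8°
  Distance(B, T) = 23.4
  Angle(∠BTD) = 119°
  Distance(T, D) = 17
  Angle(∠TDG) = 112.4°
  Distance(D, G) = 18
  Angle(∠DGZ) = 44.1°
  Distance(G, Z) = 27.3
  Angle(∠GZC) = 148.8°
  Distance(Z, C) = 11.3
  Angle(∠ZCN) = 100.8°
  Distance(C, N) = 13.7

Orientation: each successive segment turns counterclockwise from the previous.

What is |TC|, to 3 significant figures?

8.45

∠DGZ = 44.1° gives GZ at -89.7° from the x-axis; with |GZ| = 27.3, Z = (17.5, 3.55). ∠GZC = 148.8° gives ZC at -58.5° from the x-axis; with |ZC| = 11.3, C = (23.4, -6.08). Then |TC| = |C − T| = 8.45.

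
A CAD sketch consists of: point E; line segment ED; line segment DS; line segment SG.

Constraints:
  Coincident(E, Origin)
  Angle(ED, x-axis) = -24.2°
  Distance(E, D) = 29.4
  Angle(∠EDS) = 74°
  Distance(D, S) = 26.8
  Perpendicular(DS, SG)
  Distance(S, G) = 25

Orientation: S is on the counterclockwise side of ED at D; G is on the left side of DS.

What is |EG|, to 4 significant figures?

18.98

E is at the origin; ED runs at -24.2° with length 29.4, so D = 29.4·(cos -24.2°, sin -24.2°) = (26.82, -12.05). ∠EDS = 74.0°, so DS runs at -24.2° + (180° − 74.0°) = 81.80° from the x-axis; with |DS| = 26.8, S = D + 26.8·(cos 81.80°, sin 81.80°) = (30.64, 14.47). DS is perpendicular to SG; with |SG| = 25.0 on the left of DS, G = S + 25.0·(-0.9898, 0.1426) = (5.894, 18.04). Then |EG| = |G − E| = 18.98.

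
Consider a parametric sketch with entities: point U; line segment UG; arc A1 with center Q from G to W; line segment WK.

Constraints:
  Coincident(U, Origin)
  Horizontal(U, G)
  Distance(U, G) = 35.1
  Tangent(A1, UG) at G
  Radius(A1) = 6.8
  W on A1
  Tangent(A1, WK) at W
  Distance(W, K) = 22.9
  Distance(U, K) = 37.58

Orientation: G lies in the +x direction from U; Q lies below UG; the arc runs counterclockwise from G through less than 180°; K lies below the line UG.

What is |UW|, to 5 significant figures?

28.956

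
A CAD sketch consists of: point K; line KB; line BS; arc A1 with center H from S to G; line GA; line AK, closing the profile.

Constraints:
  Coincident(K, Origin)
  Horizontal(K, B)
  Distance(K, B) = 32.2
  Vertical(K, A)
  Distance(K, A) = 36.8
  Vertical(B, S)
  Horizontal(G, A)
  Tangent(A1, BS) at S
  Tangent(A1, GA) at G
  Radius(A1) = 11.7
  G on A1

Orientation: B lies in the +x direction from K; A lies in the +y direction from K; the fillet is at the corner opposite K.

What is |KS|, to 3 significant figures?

40.8

K is at the origin; KB is horizontal with |KB| = 32.2 and B on the +x side, so B = (32.2, 0.00). K and A share the same x with |KA| = 36.8 and A on the +y side, so A = (0.00, 36.8). The virtual corner opposite K is at (32.2, 36.8). Since A1 is tangent to BS there, HS ⟂ BS and since A1 is tangent to GA there, HG ⟂ GA, with radius 11.7, so the center H sits 11.7 in from both sides at H = (20.5, 25.1). That places the tangent points at S = (32.2, 25.1) on BS and G = (20.5, 36.8) on GA. Then |KS| = |S − K| = 40.8.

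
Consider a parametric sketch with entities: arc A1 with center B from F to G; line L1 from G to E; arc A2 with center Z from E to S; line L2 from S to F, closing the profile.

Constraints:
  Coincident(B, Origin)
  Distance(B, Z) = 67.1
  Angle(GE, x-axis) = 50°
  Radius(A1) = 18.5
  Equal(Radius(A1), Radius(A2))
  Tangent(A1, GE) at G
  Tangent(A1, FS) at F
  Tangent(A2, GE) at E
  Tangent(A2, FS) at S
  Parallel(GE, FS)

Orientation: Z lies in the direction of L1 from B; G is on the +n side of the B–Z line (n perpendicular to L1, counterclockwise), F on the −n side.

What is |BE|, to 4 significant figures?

69.60

Tangency of A1 to both parallel lines with radius 18.5 puts G and F at B ± 18.5·n: G = (-14.17, 11.89), F = (14.17, -11.89). Equal radii place E and S the same way about Z: E = Z + 18.5·n = (28.96, 63.29), S = Z − 18.5·n = (57.30, 39.51). Then |BE| = |E − B| = 69.60.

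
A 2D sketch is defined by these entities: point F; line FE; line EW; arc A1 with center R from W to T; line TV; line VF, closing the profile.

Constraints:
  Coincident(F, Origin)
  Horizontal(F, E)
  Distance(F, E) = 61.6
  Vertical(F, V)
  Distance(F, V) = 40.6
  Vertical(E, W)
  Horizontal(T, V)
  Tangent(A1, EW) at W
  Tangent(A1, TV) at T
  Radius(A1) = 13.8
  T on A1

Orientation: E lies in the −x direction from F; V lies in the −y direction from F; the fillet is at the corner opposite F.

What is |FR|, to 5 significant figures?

54.800

F and V share the same x with |FV| = 40.6 and V on the −y side, so V = (0.0000, -40.600). The virtual corner opposite F is at (-61.600, -40.600). A1 meets EW tangentially, so RW is at right angles to EW and tangency of A1 to TV means the radius RT is perpendicular to TV, with radius 13.8, so the center R sits 13.8 in from both sides at R = (-47.800, -26.800). Then |FR| = |R − F| = 54.800.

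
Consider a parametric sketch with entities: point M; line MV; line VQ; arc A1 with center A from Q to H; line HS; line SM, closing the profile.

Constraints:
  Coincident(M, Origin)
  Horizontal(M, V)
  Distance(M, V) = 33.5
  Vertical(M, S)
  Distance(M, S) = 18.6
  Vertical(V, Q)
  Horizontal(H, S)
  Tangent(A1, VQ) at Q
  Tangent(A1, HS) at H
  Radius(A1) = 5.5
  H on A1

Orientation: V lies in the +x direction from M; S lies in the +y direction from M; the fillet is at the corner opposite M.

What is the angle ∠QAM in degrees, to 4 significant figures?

154.9°

M is at the origin; MV is horizontal with |MV| = 33.5 and V on the +x side, so V = (33.50, 0.000). M and S share the same x with |MS| = 18.6 and S on the +y side, so S = (0.000, 18.60). The virtual corner opposite M is at (33.50, 18.60). A1 meets VQ tangentially, so AQ is at right angles to VQ and tangency of A1 to HS means the radius AH is perpendicular to HS, with radius 5.5, so the center A sits 5.5 in from both sides at A = (28.00, 13.10). That places the tangent points at Q = (33.50, 13.10) on VQ and H = (28.00, 18.60) on HS. Then cos ∠QAM = AQ·AM / (|AQ||AM|), giving 154.9°.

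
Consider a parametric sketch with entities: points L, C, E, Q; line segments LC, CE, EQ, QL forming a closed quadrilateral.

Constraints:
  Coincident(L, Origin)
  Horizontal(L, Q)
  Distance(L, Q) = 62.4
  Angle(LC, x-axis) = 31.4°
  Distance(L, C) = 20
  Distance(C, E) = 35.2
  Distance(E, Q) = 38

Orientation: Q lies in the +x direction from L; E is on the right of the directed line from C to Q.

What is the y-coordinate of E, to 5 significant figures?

-21.790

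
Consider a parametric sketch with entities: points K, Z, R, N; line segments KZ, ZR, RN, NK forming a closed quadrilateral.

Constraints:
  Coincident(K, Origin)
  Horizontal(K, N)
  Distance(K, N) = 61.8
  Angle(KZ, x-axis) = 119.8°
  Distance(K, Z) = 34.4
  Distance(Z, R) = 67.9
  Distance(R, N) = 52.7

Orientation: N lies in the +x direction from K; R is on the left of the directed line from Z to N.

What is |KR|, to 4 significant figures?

69.50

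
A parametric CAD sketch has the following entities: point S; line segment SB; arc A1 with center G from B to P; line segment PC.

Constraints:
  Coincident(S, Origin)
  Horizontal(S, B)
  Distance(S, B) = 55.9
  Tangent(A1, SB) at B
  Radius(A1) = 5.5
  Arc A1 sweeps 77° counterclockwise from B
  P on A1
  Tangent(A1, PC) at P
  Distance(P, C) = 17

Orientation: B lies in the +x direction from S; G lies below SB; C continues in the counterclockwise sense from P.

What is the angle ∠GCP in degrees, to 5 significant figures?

17.928°

S is at the origin; SB is horizontal with |SB| = 55.9 and B on the +x side, so B = (55.900, 0.0000). A1 meets SB tangentially, so GB is at right angles to SB, so G = B + (0, -5.5) = (55.900, -5.5000). On A1, B sits at bearing 90° from G; a 77° counterclockwise sweep puts P at bearing 167°, so P = G + 5.5·(cos 167°, sin 167°) = (50.541, -4.2628). The tangent condition forces GP to be normal to PC, so PC runs along (−sin 167°, cos 167°); with |PC| = 17.0, C = (46.717, -20.827). Then cos ∠GCP = CG·CP / (|CG||CP|), giving 17.928°.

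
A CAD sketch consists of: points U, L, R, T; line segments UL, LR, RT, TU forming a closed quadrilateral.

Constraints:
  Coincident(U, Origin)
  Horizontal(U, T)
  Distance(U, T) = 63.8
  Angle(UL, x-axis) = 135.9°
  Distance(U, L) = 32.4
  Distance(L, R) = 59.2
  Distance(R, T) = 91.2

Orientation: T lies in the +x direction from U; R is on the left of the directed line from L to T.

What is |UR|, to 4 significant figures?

73.01

Checks: |LR| = 59.20 ✓; |RT| = 91.20 ✓.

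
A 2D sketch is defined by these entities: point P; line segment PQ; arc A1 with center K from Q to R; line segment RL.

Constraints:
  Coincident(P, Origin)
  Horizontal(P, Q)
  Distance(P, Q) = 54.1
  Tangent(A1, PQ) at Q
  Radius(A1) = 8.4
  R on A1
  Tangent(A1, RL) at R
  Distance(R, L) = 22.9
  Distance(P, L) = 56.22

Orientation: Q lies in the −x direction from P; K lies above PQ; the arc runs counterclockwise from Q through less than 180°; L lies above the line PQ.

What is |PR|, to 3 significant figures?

46.5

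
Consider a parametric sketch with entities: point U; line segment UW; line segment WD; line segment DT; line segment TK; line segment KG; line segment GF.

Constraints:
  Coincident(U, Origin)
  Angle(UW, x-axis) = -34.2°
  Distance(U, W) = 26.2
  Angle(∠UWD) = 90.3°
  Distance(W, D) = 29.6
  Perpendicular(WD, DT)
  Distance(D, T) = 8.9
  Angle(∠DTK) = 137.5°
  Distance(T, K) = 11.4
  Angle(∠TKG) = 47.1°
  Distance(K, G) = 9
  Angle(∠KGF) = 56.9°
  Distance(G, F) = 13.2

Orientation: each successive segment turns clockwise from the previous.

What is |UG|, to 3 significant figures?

27.8

U is at the origin; UW runs at -34.2° with length 26.2, so W = (21.7, -14.7). ∠UWD = 90.3° gives WD at -124° from the x-axis; with |WD| = 29.6, D = (5.16, -39.3). WD ⟂ DT, so DT runs at 146°; with |DT| = 8.9, T = (-2.23, -34.3). ∠DTK = 137.5° gives TK at 104° from the x-axis; with |TK| = 11.4, K = (-4.91, -23.3). ∠TKG = 47.1° gives KG at -29.3° from the x-axis; with |KG| = 9.0, G = (2.94, -27.7). Then |UG| = |G − U| = 27.8.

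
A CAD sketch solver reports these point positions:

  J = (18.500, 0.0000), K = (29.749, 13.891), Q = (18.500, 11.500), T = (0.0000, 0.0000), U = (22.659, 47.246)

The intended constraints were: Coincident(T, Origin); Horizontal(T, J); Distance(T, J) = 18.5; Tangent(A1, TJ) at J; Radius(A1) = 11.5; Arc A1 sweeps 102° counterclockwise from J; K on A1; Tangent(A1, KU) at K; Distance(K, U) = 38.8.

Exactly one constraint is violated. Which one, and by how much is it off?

Distance(K, U) = 38.8 — off by 4.70.

T = (0.00, 0.00) ✓; T.y = 0.00, J.y = 0.00 ✓; |TJ| = 18.50 ✓; ∠(QJ, JT) = 90.00° ✓; |QJ| = 11.50 ✓; bearing(Q→K) − bearing(Q→J) = 102.0° ✓; |QK| = 11.50 ✓; ∠(QK, KU) = 90.00° ✓; |KU| = 34.10 ✗.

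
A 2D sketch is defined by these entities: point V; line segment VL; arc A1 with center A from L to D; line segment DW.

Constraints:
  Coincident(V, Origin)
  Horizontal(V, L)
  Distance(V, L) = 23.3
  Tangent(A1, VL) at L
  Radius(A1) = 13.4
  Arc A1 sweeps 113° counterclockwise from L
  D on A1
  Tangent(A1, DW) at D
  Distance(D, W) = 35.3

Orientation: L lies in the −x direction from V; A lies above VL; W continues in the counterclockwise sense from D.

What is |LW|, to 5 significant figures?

51.150

V is at the origin; VL is horizontal with |VL| = 23.3 and L on the −x side, so L = (-23.300, 0.0000). Tangency of A1 to VL means the radius AL is perpendicular to VL, so A = L + (0, 13.4) = (-23.300, 13.400). On A1, L sits at bearing -90° from A; a 113° counterclockwise sweep puts D at bearing 23°, so D = A + 13.4·(cos 23°, sin 23°) = (-10.965, 18.636). A1 meets DW tangentially, so AD is at right angles to DW, so DW runs along (−sin 23°, cos 23°); with |DW| = 35.3, W = (-24.758, 51.130). Then |LW| = |W − L| = 51.150.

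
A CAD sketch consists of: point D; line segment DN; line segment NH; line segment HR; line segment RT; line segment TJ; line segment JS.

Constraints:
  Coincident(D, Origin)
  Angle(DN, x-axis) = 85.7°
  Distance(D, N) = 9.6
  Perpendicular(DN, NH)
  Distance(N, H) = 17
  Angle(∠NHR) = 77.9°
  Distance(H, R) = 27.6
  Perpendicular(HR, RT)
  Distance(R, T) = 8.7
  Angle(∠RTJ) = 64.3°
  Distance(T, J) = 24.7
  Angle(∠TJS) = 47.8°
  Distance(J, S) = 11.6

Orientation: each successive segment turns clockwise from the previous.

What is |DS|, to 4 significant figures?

21.22

D is at the origin; DN runs at 85.7° with length 9.6, so N = (0.7198, 9.573). The perpendicularity gives NH at right angles to DN, so NH runs at -4.300°; with |NH| = 17.0, H = (17.67, 8.298). ∠NHR = 77.9° gives HR at -106.4° from the x-axis; with |HR| = 27.6, R = (9.879, -18.18). HR ⟂ RT, so RT runs at 163.6°; with |RT| = 8.7, T = (1.533, -15.72). ∠RTJ = 64.3° gives TJ at 47.90° from the x-axis; with |TJ| = 24.7, J = (18.09, 2.604). ∠TJS = 47.8° gives JS at -84.30° from the x-axis; with |JS| = 11.6, S = (19.24, -8.938). Then |DS| = |S − D| = 21.22.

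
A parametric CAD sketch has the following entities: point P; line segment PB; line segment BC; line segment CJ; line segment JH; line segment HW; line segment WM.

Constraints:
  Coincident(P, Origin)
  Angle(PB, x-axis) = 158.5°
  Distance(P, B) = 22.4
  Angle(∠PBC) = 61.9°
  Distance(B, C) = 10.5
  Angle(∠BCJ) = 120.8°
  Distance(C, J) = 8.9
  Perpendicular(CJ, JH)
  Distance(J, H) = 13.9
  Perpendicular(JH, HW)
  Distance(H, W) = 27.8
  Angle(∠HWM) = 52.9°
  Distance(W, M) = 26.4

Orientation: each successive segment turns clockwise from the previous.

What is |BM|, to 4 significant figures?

16.35

P is at the origin; PB runs at 158.5° with length 22.4, so B = (-20.84, 8.210). ∠PBC = 61.9° gives BC at 40.40° from the x-axis; with |BC| = 10.5, C = (-12.85, 15.01). ∠BCJ = 120.8° gives CJ at -18.80° from the x-axis; with |CJ| = 8.9, J = (-4.420, 12.15). CJ is perpendicular to JH, so JH runs at -108.8°; with |JH| = 13.9, H = (-8.900, -1.012). JH ⟂ HW, so HW runs at 161.2°; with |HW| = 27.8, W = (-35.22, 7.947). ∠HWM = 52.9° gives WM at 34.10° from the x-axis; with |WM| = 26.4, M = (-13.36, 22.75). Then |BM| = |M − B| = 16.35.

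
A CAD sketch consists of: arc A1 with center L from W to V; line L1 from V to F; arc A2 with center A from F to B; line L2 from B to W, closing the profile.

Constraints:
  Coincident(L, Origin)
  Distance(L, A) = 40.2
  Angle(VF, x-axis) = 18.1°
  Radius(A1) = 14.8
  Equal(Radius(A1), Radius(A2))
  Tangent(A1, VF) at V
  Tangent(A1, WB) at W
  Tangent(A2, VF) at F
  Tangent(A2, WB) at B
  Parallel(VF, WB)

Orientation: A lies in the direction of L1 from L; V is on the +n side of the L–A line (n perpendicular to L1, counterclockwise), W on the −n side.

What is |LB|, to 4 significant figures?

42.84

The slot axis is L1's direction at 18.1°, so u = (cos 18.1°, sin 18.1°) = (0.9505, 0.3107) and n = (−sin 18.1°, cos 18.1°) = (-0.3107, 0.9505). L is at the origin and A lies 40.2 along u from L, so A = 40.2·u = (38.21, 12.49). Tangency of A1 to both parallel lines with radius 14.8 puts V and W at L ± 14.8·n: V = (-4.598, 14.07), W = (4.598, -14.07). Equal radii place F and B the same way about A: F = A + 14.8·n = (33.61, 26.56), B = A − 14.8·n = (42.81, -1.578). Then |LB| = |B − L| = 42.84.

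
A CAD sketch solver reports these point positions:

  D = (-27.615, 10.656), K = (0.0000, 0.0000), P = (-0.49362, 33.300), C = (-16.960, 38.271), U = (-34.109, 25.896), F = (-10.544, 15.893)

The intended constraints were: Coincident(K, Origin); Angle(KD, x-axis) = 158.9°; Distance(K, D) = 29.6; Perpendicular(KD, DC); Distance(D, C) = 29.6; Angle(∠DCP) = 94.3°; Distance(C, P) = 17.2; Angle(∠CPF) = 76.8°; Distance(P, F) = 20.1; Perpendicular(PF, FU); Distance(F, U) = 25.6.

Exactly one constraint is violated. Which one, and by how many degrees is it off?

Perpendicular(PF, FU) — off by 7.00°.

K = (0.00, 0.00) ✓; KD at 158.9° ✓; |KD| = 29.60 ✓; ∠(KD, DC) = 90.00° ✓; |DC| = 29.60 ✓; ∠DCP = 94.30° ✓; |CP| = 17.20 ✓; ∠CPF = 76.80° ✓; |PF| = 20.10 ✓; ∠(PF, FU) = 83.00° ✗; |FU| = 25.60 ✓.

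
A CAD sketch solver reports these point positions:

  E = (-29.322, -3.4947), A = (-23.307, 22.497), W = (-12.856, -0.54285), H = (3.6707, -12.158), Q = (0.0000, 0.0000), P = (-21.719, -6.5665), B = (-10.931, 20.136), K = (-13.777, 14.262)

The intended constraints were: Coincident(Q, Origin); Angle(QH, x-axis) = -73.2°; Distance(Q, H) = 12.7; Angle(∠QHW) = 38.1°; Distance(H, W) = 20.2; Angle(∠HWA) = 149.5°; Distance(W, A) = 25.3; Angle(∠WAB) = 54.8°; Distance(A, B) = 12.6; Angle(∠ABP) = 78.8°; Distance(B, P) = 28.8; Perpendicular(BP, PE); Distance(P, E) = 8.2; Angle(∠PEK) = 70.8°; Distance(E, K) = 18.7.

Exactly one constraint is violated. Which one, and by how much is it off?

Distance(E, K) = 18.7 — off by 4.90.

Q = (0.00, 0.00) ✓; QH at -73.20° ✓; |QH| = 12.70 ✓; ∠QHW = 38.10° ✓; |HW| = 20.20 ✓; ∠HWA = 149.5° ✓; |WA| = 25.30 ✓; ∠WAB = 54.80° ✓; |AB| = 12.60 ✓; ∠ABP = 78.80° ✓; |BP| = 28.80 ✓; ∠(BP, PE) = 90.00° ✓; |PE| = 8.200 ✓; ∠PEK = 70.80° ✓; |EK| = 23.60 ✗.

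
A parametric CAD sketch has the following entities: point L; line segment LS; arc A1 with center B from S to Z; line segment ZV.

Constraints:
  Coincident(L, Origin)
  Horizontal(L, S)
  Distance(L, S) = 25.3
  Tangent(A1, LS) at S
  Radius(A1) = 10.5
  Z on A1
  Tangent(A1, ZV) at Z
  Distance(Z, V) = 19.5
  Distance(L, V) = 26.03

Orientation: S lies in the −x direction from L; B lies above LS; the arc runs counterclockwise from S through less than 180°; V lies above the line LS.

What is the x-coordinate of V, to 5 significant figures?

-8.2845

L is at the origin; LS is horizontal with |LS| = 25.3 and S on the −x side, so S = (-25.300, 0.0000). Since A1 is tangent to LS there, BS ⟂ LS, so B = S + (0, 10.5) = (-25.300, 10.500). Since BZ ⟂ ZV (tangency), |BV| = √(10.5² + 19.5²) = 22.147 regardless of where Z sits on A1. So V lies on both circle(L, 26.03) and circle(B, 22.147); the above-LS intersection is V = (-8.2845, 24.676). Z is the foot of the tangent from V: Z = (-15.558, 6.5836).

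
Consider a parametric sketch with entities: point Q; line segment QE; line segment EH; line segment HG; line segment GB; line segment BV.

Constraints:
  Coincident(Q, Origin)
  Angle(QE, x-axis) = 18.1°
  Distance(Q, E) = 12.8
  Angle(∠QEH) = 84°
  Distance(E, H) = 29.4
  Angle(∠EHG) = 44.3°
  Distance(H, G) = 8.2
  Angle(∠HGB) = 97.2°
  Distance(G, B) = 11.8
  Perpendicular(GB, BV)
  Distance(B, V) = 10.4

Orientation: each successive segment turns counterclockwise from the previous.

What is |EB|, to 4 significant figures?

14.39

Q is at the origin; QE runs at 18.1° with length 12.8, so E = (12.17, 3.977). ∠QEH = 84.0° gives EH at 114.1° from the x-axis; with |EH| = 29.4, H = (0.1617, 30.81). ∠EHG = 44.3° gives HG at -110.2° from the x-axis; with |HG| = 8.2, G = (-2.670, 23.12). ∠HGB = 97.2° gives GB at -27.40° from the x-axis; with |GB| = 11.8, B = (7.806, 17.69). Then |EB| = |B − E| = 14.39.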